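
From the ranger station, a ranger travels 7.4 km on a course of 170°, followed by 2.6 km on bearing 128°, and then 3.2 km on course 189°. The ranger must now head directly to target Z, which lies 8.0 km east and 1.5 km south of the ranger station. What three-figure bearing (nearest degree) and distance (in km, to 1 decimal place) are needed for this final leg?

Leg 1 (170°, 7.4 km): east 7.4 sin 170° = 1.28, north 7.4 cos 170° = -7.29
Leg 2 (128°, 2.6 km): east 2.6 sin 128° = 2.05, north 2.6 cos 128° = -1.60
Leg 3 (189°, 3.2 km): east 3.2 sin 189° = -0.50, north 3.2 cos 189° = -3.16
Current position: (2.83, -12.05). Target: (8.0, -1.5). Remaining: Δeast = 5.17, Δnorth = 10.55.
Bearing = atan2(5.17, 10.55) mod 360° = 26.10°; distance = √((5.17)² + (10.55)²) = 11.746 km.

026°, 11.7 km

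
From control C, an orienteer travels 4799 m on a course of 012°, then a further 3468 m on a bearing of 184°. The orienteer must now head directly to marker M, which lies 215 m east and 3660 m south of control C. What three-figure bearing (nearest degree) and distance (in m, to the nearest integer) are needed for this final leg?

Leg 1 (012°, 4799 m): east 4799 sin 12° = 997.77, north 4799 cos 12° = 4694.13
Leg 2 (184°, 3468 m): east 3468 sin 184° = -241.92, north 3468 cos 184° = -3459.55
Current position: (755.85, 1234.58). Target: (215, -3660). Remaining: Δeast = -540.85, Δnorth = -4894.58.
Bearing = atan2(-540.85, -4894.58) mod 360° = 186.31°; distance = √((-540.85)² + (-4894.58)²) = 4924.370 m.

186°, 4924 m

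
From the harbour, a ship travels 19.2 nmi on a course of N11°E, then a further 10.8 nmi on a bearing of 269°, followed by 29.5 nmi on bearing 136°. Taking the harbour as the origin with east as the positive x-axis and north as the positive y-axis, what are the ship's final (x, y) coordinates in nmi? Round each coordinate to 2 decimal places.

(13.36, -2.56)

Leg 1 (N11°E, 19.2 nmi): east 19.2 sin 11° = 3.66, north 19.2 cos 11° = 18.85
Leg 2 (269°, 10.8 nmi): east 10.8 sin 269° = -10.80, north 10.8 cos 269° = -0.19
Leg 3 (136°, 29.5 nmi): east 29.5 sin 136° = 20.49, north 29.5 cos 136° = -21.22
Summing: 13.36 nmi east, -2.56 nmi north → (13.36, -2.56).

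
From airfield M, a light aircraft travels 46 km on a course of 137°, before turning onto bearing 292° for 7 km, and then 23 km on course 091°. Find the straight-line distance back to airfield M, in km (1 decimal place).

57.3 km

Leg 1 (137°, 46 km): east 46 sin 137° = 31.37, north 46 cos 137° = -33.64
Leg 2 (292°, 7 km): east 7 sin 292° = -6.49, north 7 cos 292° = 2.62
Leg 3 (091°, 23 km): east 23 sin 91° = 23.00, north 23 cos 91° = -0.40
Net: 47.88 east, -31.42 north. Distance = √((47.88)² + (-31.42)²) = 57.268 km.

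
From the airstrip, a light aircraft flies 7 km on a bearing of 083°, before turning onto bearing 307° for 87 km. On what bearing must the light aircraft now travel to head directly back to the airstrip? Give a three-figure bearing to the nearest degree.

130°

Leg 1 (083°, 7 km): east 7 sin 83° = 6.95, north 7 cos 83° = 0.85
Leg 2 (307°, 87 km): east 87 sin 307° = -69.48, north 87 cos 307° = 52.36
Net displacement: -62.53 east, 53.21 north. Direction back to start is (62.53, -53.21): bearing = atan2(62.53, -53.21) mod 360° = 130.40° ≈ 130°.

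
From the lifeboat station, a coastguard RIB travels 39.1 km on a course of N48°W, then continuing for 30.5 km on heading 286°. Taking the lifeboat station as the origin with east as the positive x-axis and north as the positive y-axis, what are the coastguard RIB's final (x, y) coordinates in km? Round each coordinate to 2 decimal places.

(-58.38, 34.57)

Leg 1 (N48°W, 39.1 km): east 39.1 sin 312° = -29.06, north 39.1 cos 312° = 26.16
Leg 2 (286°, 30.5 km): east 30.5 sin 286° = -29.32, north 30.5 cos 286° = 8.41
Summing: -58.38 km east, 34.57 km north → (-58.38, 34.57).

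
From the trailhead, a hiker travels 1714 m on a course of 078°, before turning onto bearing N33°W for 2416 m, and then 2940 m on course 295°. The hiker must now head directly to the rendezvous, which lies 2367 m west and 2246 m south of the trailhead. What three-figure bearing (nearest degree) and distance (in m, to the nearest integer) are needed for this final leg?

Leg 1 (078°, 1714 m): east 1714 sin 78° = 1676.54, north 1714 cos 78° = 356.36
Leg 2 (N33°W, 2416 m): east 2416 sin 327° = -1315.85, north 2416 cos 327° = 2026.23
Leg 3 (295°, 2940 m): east 2940 sin 295° = -2664.54, north 2940 cos 295° = 1242.50
Current position: (-2303.85, 3625.09). Target: (-2367, -2246). Remaining: Δeast = -63.15, Δnorth = -5871.09.
Bearing = atan2(-63.15, -5871.09) mod 360° = 180.62°; distance = √((-63.15)² + (-5871.09)²) = 5871.426 m.

181°, 5871 m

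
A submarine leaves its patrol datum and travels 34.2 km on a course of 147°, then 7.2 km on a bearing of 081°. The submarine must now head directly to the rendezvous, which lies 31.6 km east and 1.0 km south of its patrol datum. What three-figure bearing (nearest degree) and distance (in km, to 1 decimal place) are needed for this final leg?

Leg 1 (147°, 34.2 km): east 34.2 sin 147° = 18.63, north 34.2 cos 147° = -28.68
Leg 2 (081°, 7.2 km): east 7.2 sin 81° = 7.11, north 7.2 cos 81° = 1.13
Current position: (25.74, -27.56). Target: (31.6, -1.0). Remaining: Δeast = 5.86, Δnorth = 26.56.
Bearing = atan2(5.86, 26.56) mod 360° = 12.45°; distance = √((5.86)² + (26.56)²) = 27.195 km.

012°, 27.2 km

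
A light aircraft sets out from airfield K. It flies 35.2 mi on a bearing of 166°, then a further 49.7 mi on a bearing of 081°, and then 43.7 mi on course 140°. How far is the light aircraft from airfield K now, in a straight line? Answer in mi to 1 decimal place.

104.5 mi

Leg 1 (166°, 35.2 mi): east 35.2 sin 166° = 8.52, north 35.2 cos 166° = -34.15
Leg 2 (081°, 49.7 mi): east 49.7 sin 81° = 49.09, north 49.7 cos 81° = 7.77
Leg 3 (140°, 43.7 mi): east 43.7 sin 140° = 28.09, north 43.7 cos 140° = -33.48
Net: 85.69 east, -59.86 north. Distance = √((85.69)² + (-59.86)²) = 104.528 mi.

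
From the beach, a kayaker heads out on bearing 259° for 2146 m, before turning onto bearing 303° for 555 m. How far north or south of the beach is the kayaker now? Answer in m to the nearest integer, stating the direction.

107 m south

Leg 1 (259°, 2146 m): east 2146 sin 259° = -2106.57, north 2146 cos 259° = -409.48
Leg 2 (303°, 555 m): east 555 sin 303° = -465.46, north 555 cos 303° = 302.27
Net north component: -107.20 m.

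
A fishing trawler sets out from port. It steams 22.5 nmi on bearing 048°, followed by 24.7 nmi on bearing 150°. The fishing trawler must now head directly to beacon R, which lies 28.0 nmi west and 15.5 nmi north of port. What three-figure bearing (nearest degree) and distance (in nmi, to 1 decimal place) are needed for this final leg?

291°, 61.1 nmi

Leg 1 (048°, 22.5 nmi): east 22.5 sin 48° = 16.72, north 22.5 cos 48° = 15.06
Leg 2 (150°, 24.7 nmi): east 24.7 sin 150° = 12.35, north 24.7 cos 150° = -21.39
Current position: (29.07, -6.34). Target: (-28.0, 15.5). Remaining: Δeast = -57.07, Δnorth = 21.84.
Bearing = atan2(-57.07, 21.84) mod 360° = 290.94°; distance = √((-57.07)² + (21.84)²) = 61.105 nmi.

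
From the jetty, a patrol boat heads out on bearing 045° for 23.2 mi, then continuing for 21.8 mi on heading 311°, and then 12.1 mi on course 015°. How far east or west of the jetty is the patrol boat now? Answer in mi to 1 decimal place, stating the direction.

Leg 1 (045°, 23.2 mi): east 23.2 sin 45° = 16.40, north 23.2 cos 45° = 16.40
Leg 2 (311°, 21.8 mi): east 21.8 sin 311° = -16.45, north 21.8 cos 311° = 14.30
Leg 3 (015°, 12.1 mi): east 12.1 sin 15° = 3.13, north 12.1 cos 15° = 11.69
Net east component: 3.08 mi.

3.1 mi east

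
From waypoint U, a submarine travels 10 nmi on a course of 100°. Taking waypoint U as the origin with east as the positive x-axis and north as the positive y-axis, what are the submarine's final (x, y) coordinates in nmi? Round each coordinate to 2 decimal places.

Leg 1 (100°, 10 nmi): east 10 sin 100° = 9.85, north 10 cos 100° = -1.74
Summing: 9.85 nmi east, -1.74 nmi north → (9.85, -1.74).

(9.85, -1.74)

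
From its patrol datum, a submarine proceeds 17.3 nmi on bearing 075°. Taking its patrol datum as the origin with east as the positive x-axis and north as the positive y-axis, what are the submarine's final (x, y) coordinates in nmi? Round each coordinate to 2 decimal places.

Leg 1 (075°, 17.3 nmi): east 17.3 sin 75° = 16.71, north 17.3 cos 75° = 4.48
Summing: 16.71 nmi east, 4.48 nmi north → (16.71, 4.48).

(16.71, 4.48)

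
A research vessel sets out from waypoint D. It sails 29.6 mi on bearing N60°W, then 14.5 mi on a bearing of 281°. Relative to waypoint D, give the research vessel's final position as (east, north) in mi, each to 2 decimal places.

Leg 1 (N60°W, 29.6 mi): east 29.6 sin 300° = -25.63, north 29.6 cos 300° = 14.80
Leg 2 (281°, 14.5 mi): east 14.5 sin 281° = -14.23, north 14.5 cos 281° = 2.77
Summing: -39.87 mi east, 17.57 mi north → (-39.87, 17.57).

(-39.87, 17.57)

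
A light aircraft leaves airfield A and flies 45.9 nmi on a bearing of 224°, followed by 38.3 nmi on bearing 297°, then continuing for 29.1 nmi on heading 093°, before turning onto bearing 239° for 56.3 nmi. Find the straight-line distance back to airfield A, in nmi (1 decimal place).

96.9 nmi

Leg 1 (224°, 45.9 nmi): east 45.9 sin 224° = -31.88, north 45.9 cos 224° = -33.02
Leg 2 (297°, 38.3 nmi): east 38.3 sin 297° = -34.13, north 38.3 cos 297° = 17.39
Leg 3 (093°, 29.1 nmi): east 29.1 sin 93° = 29.06, north 29.1 cos 93° = -1.52
Leg 4 (239°, 56.3 nmi): east 56.3 sin 239° = -48.26, north 56.3 cos 239° = -29.00
Net: -85.21 east, -46.15 north. Distance = √((-85.21)² + (-46.15)²) = 96.904 nmi.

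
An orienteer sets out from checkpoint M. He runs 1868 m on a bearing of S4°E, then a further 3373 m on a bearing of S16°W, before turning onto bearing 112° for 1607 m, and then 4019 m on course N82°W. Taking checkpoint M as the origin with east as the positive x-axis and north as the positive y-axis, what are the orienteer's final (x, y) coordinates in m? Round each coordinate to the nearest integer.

Leg 1 (S4°E, 1868 m): east 1868 sin 176° = 130.31, north 1868 cos 176° = -1863.45
Leg 2 (S16°W, 3373 m): east 3373 sin 196° = -929.72, north 3373 cos 196° = -3242.34
Leg 3 (112°, 1607 m): east 1607 sin 112° = 1489.98, north 1607 cos 112° = -601.99
Leg 4 (N82°W, 4019 m): east 4019 sin 278° = -3979.89, north 4019 cos 278° = 559.34
Summing: -3289.32 m east, -5148.44 m north → (-3289, -5148).

(-3289, -5148)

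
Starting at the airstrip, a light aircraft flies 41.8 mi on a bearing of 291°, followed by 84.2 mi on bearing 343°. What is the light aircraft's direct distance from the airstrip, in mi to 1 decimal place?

114.8 mi

Leg 1 (291°, 41.8 mi): east 41.8 sin 291° = -39.02, north 41.8 cos 291° = 14.98
Leg 2 (343°, 84.2 mi): east 84.2 sin 343° = -24.62, north 84.2 cos 343° = 80.52
Net: -63.64 east, 95.50 north. Distance = √((-63.64)² + (95.50)²) = 114.763 mi.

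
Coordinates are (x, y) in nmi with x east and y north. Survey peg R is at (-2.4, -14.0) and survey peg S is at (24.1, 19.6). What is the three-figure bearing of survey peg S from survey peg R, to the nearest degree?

Δeast = 24.1 − -2.4 = 26.50; Δnorth = 19.6 − -14.0 = 33.60.
Bearing = atan2(Δeast, Δnorth) mod 360° = 38.26° ≈ 038°.

038°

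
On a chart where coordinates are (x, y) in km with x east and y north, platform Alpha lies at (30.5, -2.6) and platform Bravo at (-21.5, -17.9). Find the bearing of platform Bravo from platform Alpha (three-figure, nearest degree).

Δeast = -21.5 − 30.5 = -52.00; Δnorth = -17.9 − -2.6 = -15.30.
Bearing = atan2(Δeast, Δnorth) mod 360° = 253.60° ≈ 254°.

254°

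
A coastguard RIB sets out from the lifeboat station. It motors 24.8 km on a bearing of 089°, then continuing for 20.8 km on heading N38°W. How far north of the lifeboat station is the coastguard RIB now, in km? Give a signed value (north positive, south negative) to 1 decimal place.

Leg 1 (089°, 24.8 km): east 24.8 sin 89° = 24.80, north 24.8 cos 89° = 0.43
Leg 2 (N38°W, 20.8 km): east 20.8 sin 322° = -12.81, north 20.8 cos 322° = 16.39
Net north component: 16.82 km.

16.8 km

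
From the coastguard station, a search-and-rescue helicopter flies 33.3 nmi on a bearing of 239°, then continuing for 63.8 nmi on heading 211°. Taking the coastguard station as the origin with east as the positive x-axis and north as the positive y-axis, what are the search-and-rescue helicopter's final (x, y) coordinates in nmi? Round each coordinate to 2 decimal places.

(-61.40, -71.84)

Leg 1 (239°, 33.3 nmi): east 33.3 sin 239° = -28.54, north 33.3 cos 239° = -17.15
Leg 2 (211°, 63.8 nmi): east 63.8 sin 211° = -32.86, north 63.8 cos 211° = -54.69
Summing: -61.40 nmi east, -71.84 nmi north → (-61.40, -71.84).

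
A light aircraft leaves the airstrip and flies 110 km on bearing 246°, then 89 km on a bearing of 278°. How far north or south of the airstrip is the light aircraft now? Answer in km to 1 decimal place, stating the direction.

32.4 km south

Leg 1 (246°, 110 km): east 110 sin 246° = -100.49, north 110 cos 246° = -44.74
Leg 2 (278°, 89 km): east 89 sin 278° = -88.13, north 89 cos 278° = 12.39
Net north component: -32.35 km.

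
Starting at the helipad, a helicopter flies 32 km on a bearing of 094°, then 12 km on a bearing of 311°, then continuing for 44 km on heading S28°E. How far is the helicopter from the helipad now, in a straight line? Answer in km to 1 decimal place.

54.7 km

Leg 1 (094°, 32 km): east 32 sin 94° = 31.92, north 32 cos 94° = -2.23
Leg 2 (311°, 12 km): east 12 sin 311° = -9.06, north 12 cos 311° = 7.87
Leg 3 (S28°E, 44 km): east 44 sin 152° = 20.66, north 44 cos 152° = -38.85
Net: 43.52 east, -33.21 north. Distance = √((43.52)² + (-33.21)²) = 54.745 km.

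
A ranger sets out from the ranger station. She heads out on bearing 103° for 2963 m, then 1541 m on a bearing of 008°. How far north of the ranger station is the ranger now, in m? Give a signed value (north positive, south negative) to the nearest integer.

Leg 1 (103°, 2963 m): east 2963 sin 103° = 2887.06, north 2963 cos 103° = -666.53
Leg 2 (008°, 1541 m): east 1541 sin 8° = 214.47, north 1541 cos 8° = 1526.00
Net north component: 859.47 m.

859 m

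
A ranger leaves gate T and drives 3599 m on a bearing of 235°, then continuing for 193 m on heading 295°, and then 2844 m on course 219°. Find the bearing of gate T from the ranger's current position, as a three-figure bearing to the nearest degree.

050°

Leg 1 (235°, 3599 m): east 3599 sin 235° = -2948.13, north 3599 cos 235° = -2064.30
Leg 2 (295°, 193 m): east 193 sin 295° = -174.92, north 193 cos 295° = 81.57
Leg 3 (219°, 2844 m): east 2844 sin 219° = -1789.79, north 2844 cos 219° = -2210.20
Net displacement: -4912.83 east, -4192.94 north. Direction back to start is (4912.83, 4192.94): bearing = atan2(4912.83, 4192.94) mod 360° = 49.52° ≈ 050°.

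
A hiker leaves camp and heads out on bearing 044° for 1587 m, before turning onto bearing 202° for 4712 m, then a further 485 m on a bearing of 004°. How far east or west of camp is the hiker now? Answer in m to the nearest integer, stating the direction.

629 m west

Leg 1 (044°, 1587 m): east 1587 sin 44° = 1102.42, north 1587 cos 44° = 1141.59
Leg 2 (202°, 4712 m): east 4712 sin 202° = -1765.15, north 4712 cos 202° = -4368.89
Leg 3 (004°, 485 m): east 485 sin 4° = 33.83, north 485 cos 4° = 483.82
Net east component: -628.89 m.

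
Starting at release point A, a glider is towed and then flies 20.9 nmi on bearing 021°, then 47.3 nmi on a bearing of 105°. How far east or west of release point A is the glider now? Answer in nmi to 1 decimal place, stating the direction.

53.2 nmi east

Leg 1 (021°, 20.9 nmi): east 20.9 sin 21° = 7.49, north 20.9 cos 21° = 19.51
Leg 2 (105°, 47.3 nmi): east 47.3 sin 105° = 45.69, north 47.3 cos 105° = -12.24
Net east component: 53.18 nmi.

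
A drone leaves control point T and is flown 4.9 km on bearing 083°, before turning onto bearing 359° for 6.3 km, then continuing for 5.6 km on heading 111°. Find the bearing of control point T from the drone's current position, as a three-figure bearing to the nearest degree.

Leg 1 (083°, 4.9 km): east 4.9 sin 83° = 4.86, north 4.9 cos 83° = 0.60
Leg 2 (359°, 6.3 km): east 6.3 sin 359° = -0.11, north 6.3 cos 359° = 6.30
Leg 3 (111°, 5.6 km): east 5.6 sin 111° = 5.23, north 5.6 cos 111° = -2.01
Net displacement: 9.98 east, 4.89 north. Direction back to start is (-9.98, -4.89): bearing = atan2(-9.98, -4.89) mod 360° = 243.90° ≈ 244°.

244°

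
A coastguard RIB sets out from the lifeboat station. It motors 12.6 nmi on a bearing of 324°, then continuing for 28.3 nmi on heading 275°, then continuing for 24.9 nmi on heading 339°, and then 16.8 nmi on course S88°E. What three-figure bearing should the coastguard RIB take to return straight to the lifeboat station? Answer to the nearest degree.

142°

Leg 1 (324°, 12.6 nmi): east 12.6 sin 324° = -7.41, north 12.6 cos 324° = 10.19
Leg 2 (275°, 28.3 nmi): east 28.3 sin 275° = -28.19, north 28.3 cos 275° = 2.47
Leg 3 (339°, 24.9 nmi): east 24.9 sin 339° = -8.92, north 24.9 cos 339° = 23.25
Leg 4 (S88°E, 16.8 nmi): east 16.8 sin 92° = 16.79, north 16.8 cos 92° = -0.59
Net displacement: -27.73 east, 35.32 north. Direction back to start is (27.73, -35.32): bearing = atan2(27.73, -35.32) mod 360° = 141.86° ≈ 142°.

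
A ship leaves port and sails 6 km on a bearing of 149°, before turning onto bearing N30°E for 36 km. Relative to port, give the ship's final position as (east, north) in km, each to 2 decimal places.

(21.09, 26.03)

Leg 1 (149°, 6 km): east 6 sin 149° = 3.09, north 6 cos 149° = -5.14
Leg 2 (N30°E, 36 km): east 36 sin 30° = 18.00, north 36 cos 30° = 31.18
Summing: 21.09 km east, 26.03 km north → (21.09, 26.03).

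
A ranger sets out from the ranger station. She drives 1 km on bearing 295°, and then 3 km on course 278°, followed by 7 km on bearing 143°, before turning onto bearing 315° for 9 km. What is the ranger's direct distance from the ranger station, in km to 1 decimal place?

6.2 km

Leg 1 (295°, 1 km): east 1 sin 295° = -0.91, north 1 cos 295° = 0.42
Leg 2 (278°, 3 km): east 3 sin 278° = -2.97, north 3 cos 278° = 0.42
Leg 3 (143°, 7 km): east 7 sin 143° = 4.21, north 7 cos 143° = -5.59
Leg 4 (315°, 9 km): east 9 sin 315° = -6.36, north 9 cos 315° = 6.36
Net: -6.03 east, 1.61 north. Distance = √((-6.03)² + (1.61)²) = 6.241 km.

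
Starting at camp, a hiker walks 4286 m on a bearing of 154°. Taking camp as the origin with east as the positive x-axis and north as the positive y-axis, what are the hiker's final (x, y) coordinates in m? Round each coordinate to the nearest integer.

Leg 1 (154°, 4286 m): east 4286 sin 154° = 1878.86, north 4286 cos 154° = -3852.23
Summing: 1878.86 m east, -3852.23 m north → (1879, -3852).

(1879, -3852)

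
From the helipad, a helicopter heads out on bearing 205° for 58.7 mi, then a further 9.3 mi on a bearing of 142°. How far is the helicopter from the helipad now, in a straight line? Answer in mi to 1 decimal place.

Leg 1 (205°, 58.7 mi): east 58.7 sin 205° = -24.81, north 58.7 cos 205° = -53.20
Leg 2 (142°, 9.3 mi): east 9.3 sin 142° = 5.73, north 9.3 cos 142° = -7.33
Net: -19.08 east, -60.53 north. Distance = √((-19.08)² + (-60.53)²) = 63.465 mi.

63.5 mi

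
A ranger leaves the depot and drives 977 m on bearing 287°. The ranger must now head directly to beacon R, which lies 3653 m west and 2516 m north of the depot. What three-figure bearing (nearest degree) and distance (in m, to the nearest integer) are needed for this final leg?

309°, 3516 m

Leg 1 (287°, 977 m): east 977 sin 287° = -934.31, north 977 cos 287° = 285.65
Current position: (-934.31, 285.65). Target: (-3653, 2516). Remaining: Δeast = -2718.69, Δnorth = 2230.35.
Bearing = atan2(-2718.69, 2230.35) mod 360° = 309.36°; distance = √((-2718.69)² + (2230.35)²) = 3516.497 m.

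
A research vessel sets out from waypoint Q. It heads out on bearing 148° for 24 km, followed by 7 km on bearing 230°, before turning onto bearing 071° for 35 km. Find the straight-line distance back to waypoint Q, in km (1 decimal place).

42.6 km

Leg 1 (148°, 24 km): east 24 sin 148° = 12.72, north 24 cos 148° = -20.35
Leg 2 (230°, 7 km): east 7 sin 230° = -5.36, north 7 cos 230° = -4.50
Leg 3 (071°, 35 km): east 35 sin 71° = 33.09, north 35 cos 71° = 11.39
Net: 40.45 east, -13.46 north. Distance = √((40.45)² + (-13.46)²) = 42.629 km.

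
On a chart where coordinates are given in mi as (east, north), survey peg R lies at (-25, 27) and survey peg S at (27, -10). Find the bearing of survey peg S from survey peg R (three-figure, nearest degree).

125°

Δeast = 27 − -25 = 52.00; Δnorth = -10 − 27 = -37.00.
Bearing = atan2(Δeast, Δnorth) mod 360° = 125.43° ≈ 125°.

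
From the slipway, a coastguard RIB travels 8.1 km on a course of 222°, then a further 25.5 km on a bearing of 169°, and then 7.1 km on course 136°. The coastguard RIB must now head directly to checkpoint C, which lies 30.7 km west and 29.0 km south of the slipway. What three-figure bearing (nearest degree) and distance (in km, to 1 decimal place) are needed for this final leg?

282°, 35.8 km

Leg 1 (222°, 8.1 km): east 8.1 sin 222° = -5.42, north 8.1 cos 222° = -6.02
Leg 2 (169°, 25.5 km): east 25.5 sin 169° = 4.87, north 25.5 cos 169° = -25.03
Leg 3 (136°, 7.1 km): east 7.1 sin 136° = 4.93, north 7.1 cos 136° = -5.11
Current position: (4.38, -36.16). Target: (-30.7, -29.0). Remaining: Δeast = -35.08, Δnorth = 7.16.
Bearing = atan2(-35.08, 7.16) mod 360° = 281.53°; distance = √((-35.08)² + (7.16)²) = 35.801 km.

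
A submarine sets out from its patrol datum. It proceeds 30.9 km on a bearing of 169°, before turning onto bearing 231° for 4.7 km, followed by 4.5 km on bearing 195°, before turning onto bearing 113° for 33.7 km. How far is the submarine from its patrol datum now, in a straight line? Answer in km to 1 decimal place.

60.1 km

Leg 1 (169°, 30.9 km): east 30.9 sin 169° = 5.90, north 30.9 cos 169° = -30.33
Leg 2 (231°, 4.7 km): east 4.7 sin 231° = -3.65, north 4.7 cos 231° = -2.96
Leg 3 (195°, 4.5 km): east 4.5 sin 195° = -1.16, north 4.5 cos 195° = -4.35
Leg 4 (113°, 33.7 km): east 33.7 sin 113° = 31.02, north 33.7 cos 113° = -13.17
Net: 32.10 east, -50.80 north. Distance = √((32.10)² + (-50.80)²) = 60.096 km.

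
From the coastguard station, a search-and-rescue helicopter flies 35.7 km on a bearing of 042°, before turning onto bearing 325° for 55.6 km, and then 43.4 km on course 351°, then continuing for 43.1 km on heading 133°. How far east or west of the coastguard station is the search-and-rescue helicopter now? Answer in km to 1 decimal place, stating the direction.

16.7 km east

Leg 1 (042°, 35.7 km): east 35.7 sin 42° = 23.89, north 35.7 cos 42° = 26.53
Leg 2 (325°, 55.6 km): east 55.6 sin 325° = -31.89, north 55.6 cos 325° = 45.54
Leg 3 (351°, 43.4 km): east 43.4 sin 351° = -6.79, north 43.4 cos 351° = 42.87
Leg 4 (133°, 43.1 km): east 43.1 sin 133° = 31.52, north 43.1 cos 133° = -29.39
Net east component: 16.73 km.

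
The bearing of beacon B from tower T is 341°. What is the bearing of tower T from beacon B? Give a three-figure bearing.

161°

Back-bearing = 341° − 180° = 161°.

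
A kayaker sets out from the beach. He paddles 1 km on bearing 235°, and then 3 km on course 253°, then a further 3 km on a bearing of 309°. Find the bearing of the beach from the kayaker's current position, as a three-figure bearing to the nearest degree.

Leg 1 (235°, 1 km): east 1 sin 235° = -0.82, north 1 cos 235° = -0.57
Leg 2 (253°, 3 km): east 3 sin 253° = -2.87, north 3 cos 253° = -0.88
Leg 3 (309°, 3 km): east 3 sin 309° = -2.33, north 3 cos 309° = 1.89
Net displacement: -6.02 east, 0.44 north. Direction back to start is (6.02, -0.44): bearing = atan2(6.02, -0.44) mod 360° = 94.15° ≈ 094°.

094°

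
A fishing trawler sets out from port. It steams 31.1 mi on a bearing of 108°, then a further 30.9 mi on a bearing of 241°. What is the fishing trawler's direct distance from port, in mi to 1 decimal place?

Leg 1 (108°, 31.1 mi): east 31.1 sin 108° = 29.58, north 31.1 cos 108° = -9.61
Leg 2 (241°, 30.9 mi): east 30.9 sin 241° = -27.03, north 30.9 cos 241° = -14.98
Net: 2.55 east, -24.59 north. Distance = √((2.55)² + (-24.59)²) = 24.723 mi.

24.7 mi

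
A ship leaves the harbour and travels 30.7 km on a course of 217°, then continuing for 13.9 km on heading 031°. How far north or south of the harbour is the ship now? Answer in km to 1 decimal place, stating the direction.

Leg 1 (217°, 30.7 km): east 30.7 sin 217° = -18.48, north 30.7 cos 217° = -24.52
Leg 2 (031°, 13.9 km): east 13.9 sin 31° = 7.16, north 13.9 cos 31° = 11.91
Net north component: -12.60 km.

12.6 km south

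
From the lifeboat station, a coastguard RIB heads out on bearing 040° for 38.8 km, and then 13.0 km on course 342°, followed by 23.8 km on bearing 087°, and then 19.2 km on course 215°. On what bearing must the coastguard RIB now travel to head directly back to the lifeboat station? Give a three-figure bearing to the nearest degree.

231°

Leg 1 (040°, 38.8 km): east 38.8 sin 40° = 24.94, north 38.8 cos 40° = 29.72
Leg 2 (342°, 13.0 km): east 13.0 sin 342° = -4.02, north 13.0 cos 342° = 12.36
Leg 3 (087°, 23.8 km): east 23.8 sin 87° = 23.77, north 23.8 cos 87° = 1.25
Leg 4 (215°, 19.2 km): east 19.2 sin 215° = -11.01, north 19.2 cos 215° = -15.73
Net displacement: 33.68 east, 27.60 north. Direction back to start is (-33.68, -27.60): bearing = atan2(-33.68, -27.60) mod 360° = 230.66° ≈ 231°.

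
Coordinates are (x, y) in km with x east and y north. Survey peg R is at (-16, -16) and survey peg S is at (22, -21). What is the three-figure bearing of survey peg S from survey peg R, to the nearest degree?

097°

Δeast = 22 − -16 = 38.00; Δnorth = -21 − -16 = -5.00.
Bearing = atan2(Δeast, Δnorth) mod 360° = 97.50° ≈ 097°.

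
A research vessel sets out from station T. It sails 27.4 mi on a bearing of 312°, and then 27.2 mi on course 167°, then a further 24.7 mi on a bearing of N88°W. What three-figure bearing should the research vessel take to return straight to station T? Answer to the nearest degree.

Leg 1 (312°, 27.4 mi): east 27.4 sin 312° = -20.36, north 27.4 cos 312° = 18.33
Leg 2 (167°, 27.2 mi): east 27.2 sin 167° = 6.12, north 27.2 cos 167° = -26.50
Leg 3 (N88°W, 24.7 mi): east 24.7 sin 272° = -24.68, north 24.7 cos 272° = 0.86
Net displacement: -38.93 east, -7.31 north. Direction back to start is (38.93, 7.31): bearing = atan2(38.93, 7.31) mod 360° = 79.37° ≈ 079°.

079°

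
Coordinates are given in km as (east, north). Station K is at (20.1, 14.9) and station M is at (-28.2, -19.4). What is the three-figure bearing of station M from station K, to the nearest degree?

235°

Δeast = -28.2 − 20.1 = -48.30; Δnorth = -19.4 − 14.9 = -34.30.
Bearing = atan2(Δeast, Δnorth) mod 360° = 234.62° ≈ 235°.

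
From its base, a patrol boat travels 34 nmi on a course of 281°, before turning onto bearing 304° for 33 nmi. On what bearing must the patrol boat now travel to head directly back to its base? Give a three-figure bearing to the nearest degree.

Leg 1 (281°, 34 nmi): east 34 sin 281° = -33.38, north 34 cos 281° = 6.49
Leg 2 (304°, 33 nmi): east 33 sin 304° = -27.36, north 33 cos 304° = 18.45
Net displacement: -60.73 east, 24.94 north. Direction back to start is (60.73, -24.94): bearing = atan2(60.73, -24.94) mod 360° = 112.33° ≈ 112°.

112°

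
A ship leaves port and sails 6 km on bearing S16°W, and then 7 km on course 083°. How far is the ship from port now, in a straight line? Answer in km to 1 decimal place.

7.2 km

Leg 1 (S16°W, 6 km): east 6 sin 196° = -1.65, north 6 cos 196° = -5.77
Leg 2 (083°, 7 km): east 7 sin 83° = 6.95, north 7 cos 83° = 0.85
Net: 5.29 east, -4.91 north. Distance = √((5.29)² + (-4.91)²) = 7.223 km.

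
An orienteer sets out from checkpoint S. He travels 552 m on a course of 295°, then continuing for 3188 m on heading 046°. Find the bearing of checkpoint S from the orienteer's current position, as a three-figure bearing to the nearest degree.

216°

Leg 1 (295°, 552 m): east 552 sin 295° = -500.28, north 552 cos 295° = 233.29
Leg 2 (046°, 3188 m): east 3188 sin 46° = 2293.26, north 3188 cos 46° = 2214.57
Net displacement: 1792.97 east, 2447.86 north. Direction back to start is (-1792.97, -2447.86): bearing = atan2(-1792.97, -2447.86) mod 360° = 216.22° ≈ 216°.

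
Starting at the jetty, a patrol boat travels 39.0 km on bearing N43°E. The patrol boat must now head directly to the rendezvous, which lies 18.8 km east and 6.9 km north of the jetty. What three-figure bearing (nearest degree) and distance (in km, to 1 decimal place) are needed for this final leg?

200°, 23.0 km

Leg 1 (N43°E, 39.0 km): east 39.0 sin 43° = 26.60, north 39.0 cos 43° = 28.52
Current position: (26.60, 28.52). Target: (18.8, 6.9). Remaining: Δeast = -7.80, Δnorth = -21.62.
Bearing = atan2(-7.80, -21.62) mod 360° = 199.83°; distance = √((-7.80)² + (-21.62)²) = 22.986 km.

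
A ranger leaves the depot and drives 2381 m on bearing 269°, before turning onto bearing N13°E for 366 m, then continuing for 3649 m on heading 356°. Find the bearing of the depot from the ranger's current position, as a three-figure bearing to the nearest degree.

147°

Leg 1 (269°, 2381 m): east 2381 sin 269° = -2380.64, north 2381 cos 269° = -41.55
Leg 2 (N13°E, 366 m): east 366 sin 13° = 82.33, north 366 cos 13° = 356.62
Leg 3 (356°, 3649 m): east 3649 sin 356° = -254.54, north 3649 cos 356° = 3640.11
Net displacement: -2552.85 east, 3955.18 north. Direction back to start is (2552.85, -3955.18): bearing = atan2(2552.85, -3955.18) mod 360° = 147.16° ≈ 147°.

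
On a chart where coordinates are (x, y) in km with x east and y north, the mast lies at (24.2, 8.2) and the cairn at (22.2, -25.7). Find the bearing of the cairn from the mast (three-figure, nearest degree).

183°

Δeast = 22.2 − 24.2 = -2.00; Δnorth = -25.7 − 8.2 = -33.90.
Bearing = atan2(Δeast, Δnorth) mod 360° = 183.38° ≈ 183°.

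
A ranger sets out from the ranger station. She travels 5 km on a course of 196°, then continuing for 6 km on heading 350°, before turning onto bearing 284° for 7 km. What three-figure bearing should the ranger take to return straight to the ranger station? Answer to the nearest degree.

107°

Leg 1 (196°, 5 km): east 5 sin 196° = -1.38, north 5 cos 196° = -4.81
Leg 2 (350°, 6 km): east 6 sin 350° = -1.04, north 6 cos 350° = 5.91
Leg 3 (284°, 7 km): east 7 sin 284° = -6.79, north 7 cos 284° = 1.69
Net displacement: -9.21 east, 2.80 north. Direction back to start is (9.21, -2.80): bearing = atan2(9.21, -2.80) mod 360° = 106.88° ≈ 107°.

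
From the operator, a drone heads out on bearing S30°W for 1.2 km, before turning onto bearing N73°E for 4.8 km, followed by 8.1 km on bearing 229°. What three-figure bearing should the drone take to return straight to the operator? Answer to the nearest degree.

023°

Leg 1 (S30°W, 1.2 km): east 1.2 sin 210° = -0.60, north 1.2 cos 210° = -1.04
Leg 2 (N73°E, 4.8 km): east 4.8 sin 73° = 4.59, north 4.8 cos 73° = 1.40
Leg 3 (229°, 8.1 km): east 8.1 sin 229° = -6.11, north 8.1 cos 229° = -5.31
Net displacement: -2.12 east, -4.95 north. Direction back to start is (2.12, 4.95): bearing = atan2(2.12, 4.95) mod 360° = 23.21° ≈ 023°.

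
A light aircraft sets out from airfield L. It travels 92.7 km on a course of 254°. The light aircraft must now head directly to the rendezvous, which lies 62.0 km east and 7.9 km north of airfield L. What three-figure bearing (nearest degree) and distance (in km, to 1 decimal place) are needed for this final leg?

Leg 1 (254°, 92.7 km): east 92.7 sin 254° = -89.11, north 92.7 cos 254° = -25.55
Current position: (-89.11, -25.55). Target: (62.0, 7.9). Remaining: Δeast = 151.11, Δnorth = 33.45.
Bearing = atan2(151.11, 33.45) mod 360° = 77.52°; distance = √((151.11)² + (33.45)²) = 154.767 km.

078°, 154.8 km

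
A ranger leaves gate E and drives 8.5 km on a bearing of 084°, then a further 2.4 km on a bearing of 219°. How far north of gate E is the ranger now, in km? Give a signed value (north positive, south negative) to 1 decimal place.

Leg 1 (084°, 8.5 km): east 8.5 sin 84° = 8.45, north 8.5 cos 84° = 0.89
Leg 2 (219°, 2.4 km): east 2.4 sin 219° = -1.51, north 2.4 cos 219° = -1.87
Net north component: -0.98 km.

-1.0 km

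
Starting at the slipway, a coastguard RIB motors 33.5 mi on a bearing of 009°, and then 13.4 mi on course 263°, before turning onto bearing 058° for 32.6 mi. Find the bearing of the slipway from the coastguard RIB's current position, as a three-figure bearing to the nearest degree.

202°

Leg 1 (009°, 33.5 mi): east 33.5 sin 9° = 5.24, north 33.5 cos 9° = 33.09
Leg 2 (263°, 13.4 mi): east 13.4 sin 263° = -13.30, north 13.4 cos 263° = -1.63
Leg 3 (058°, 32.6 mi): east 32.6 sin 58° = 27.65, north 32.6 cos 58° = 17.28
Net displacement: 19.59 east, 48.73 north. Direction back to start is (-19.59, -48.73): bearing = atan2(-19.59, -48.73) mod 360° = 201.90° ≈ 202°.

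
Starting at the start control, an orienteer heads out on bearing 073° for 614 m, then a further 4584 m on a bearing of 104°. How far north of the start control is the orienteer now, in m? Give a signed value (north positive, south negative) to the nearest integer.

-929 m

Leg 1 (073°, 614 m): east 614 sin 73° = 587.17, north 614 cos 73° = 179.52
Leg 2 (104°, 4584 m): east 4584 sin 104° = 4447.84, north 4584 cos 104° = -1108.97
Net north component: -929.45 m.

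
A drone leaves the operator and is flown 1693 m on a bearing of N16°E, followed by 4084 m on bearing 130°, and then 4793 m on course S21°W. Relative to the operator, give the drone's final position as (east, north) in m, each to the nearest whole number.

Leg 1 (N16°E, 1693 m): east 1693 sin 16° = 466.65, north 1693 cos 16° = 1627.42
Leg 2 (130°, 4084 m): east 4084 sin 130° = 3128.53, north 4084 cos 130° = -2625.14
Leg 3 (S21°W, 4793 m): east 4793 sin 201° = -1717.66, north 4793 cos 201° = -4474.65
Summing: 1877.52 m east, -5472.38 m north → (1878, -5472).

(1878, -5472)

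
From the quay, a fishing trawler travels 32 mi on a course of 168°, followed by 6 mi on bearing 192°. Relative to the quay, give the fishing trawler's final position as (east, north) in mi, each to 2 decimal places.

Leg 1 (168°, 32 mi): east 32 sin 168° = 6.65, north 32 cos 168° = -31.30
Leg 2 (192°, 6 mi): east 6 sin 192° = -1.25, north 6 cos 192° = -5.87
Summing: 5.41 mi east, -37.17 mi north → (5.41, -37.17).

(5.41, -37.17)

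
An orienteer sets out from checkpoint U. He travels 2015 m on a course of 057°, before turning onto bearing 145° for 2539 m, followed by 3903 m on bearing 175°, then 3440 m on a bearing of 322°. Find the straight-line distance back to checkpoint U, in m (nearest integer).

2557 m

Leg 1 (057°, 2015 m): east 2015 sin 57° = 1689.92, north 2015 cos 57° = 1097.45
Leg 2 (145°, 2539 m): east 2539 sin 145° = 1456.31, north 2539 cos 145° = -2079.83
Leg 3 (175°, 3903 m): east 3903 sin 175° = 340.17, north 3903 cos 175° = -3888.15
Leg 4 (322°, 3440 m): east 3440 sin 322° = -2117.88, north 3440 cos 322° = 2710.76
Net: 1368.53 east, -2159.77 north. Distance = √((1368.53)² + (-2159.77)²) = 2556.847 m.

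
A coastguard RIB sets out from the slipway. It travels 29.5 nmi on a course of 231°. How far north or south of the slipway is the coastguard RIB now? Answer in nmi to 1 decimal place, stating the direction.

Leg 1 (231°, 29.5 nmi): east 29.5 sin 231° = -22.93, north 29.5 cos 231° = -18.56
Net north component: -18.56 nmi.

18.6 nmi south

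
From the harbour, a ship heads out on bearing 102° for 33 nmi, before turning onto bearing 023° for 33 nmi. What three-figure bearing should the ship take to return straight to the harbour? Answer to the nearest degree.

242°

Leg 1 (102°, 33 nmi): east 33 sin 102° = 32.28, north 33 cos 102° = -6.86
Leg 2 (023°, 33 nmi): east 33 sin 23° = 12.89, north 33 cos 23° = 30.38
Net displacement: 45.17 east, 23.52 north. Direction back to start is (-45.17, -23.52): bearing = atan2(-45.17, -23.52) mod 360° = 242.50° ≈ 242°.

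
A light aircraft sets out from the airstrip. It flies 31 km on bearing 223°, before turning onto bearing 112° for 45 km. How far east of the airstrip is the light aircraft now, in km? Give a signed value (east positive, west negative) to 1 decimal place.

Leg 1 (223°, 31 km): east 31 sin 223° = -21.14, north 31 cos 223° = -22.67
Leg 2 (112°, 45 km): east 45 sin 112° = 41.72, north 45 cos 112° = -16.86
Net east component: 20.58 km.

20.6 km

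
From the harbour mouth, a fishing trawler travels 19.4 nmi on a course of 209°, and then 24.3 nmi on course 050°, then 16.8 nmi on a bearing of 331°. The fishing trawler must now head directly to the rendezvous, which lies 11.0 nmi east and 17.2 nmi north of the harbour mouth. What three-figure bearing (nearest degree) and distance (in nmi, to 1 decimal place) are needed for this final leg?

Leg 1 (209°, 19.4 nmi): east 19.4 sin 209° = -9.41, north 19.4 cos 209° = -16.97
Leg 2 (050°, 24.3 nmi): east 24.3 sin 50° = 18.61, north 24.3 cos 50° = 15.62
Leg 3 (331°, 16.8 nmi): east 16.8 sin 331° = -8.14, north 16.8 cos 331° = 14.69
Current position: (1.06, 13.35). Target: (11.0, 17.2). Remaining: Δeast = 9.94, Δnorth = 3.85.
Bearing = atan2(9.94, 3.85) mod 360° = 68.80°; distance = √((9.94)² + (3.85)²) = 10.657 nmi.

069°, 10.7 nmi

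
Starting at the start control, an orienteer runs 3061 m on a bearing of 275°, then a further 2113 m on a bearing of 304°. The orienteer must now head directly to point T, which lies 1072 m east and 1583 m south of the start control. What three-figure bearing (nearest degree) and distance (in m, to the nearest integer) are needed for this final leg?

Leg 1 (275°, 3061 m): east 3061 sin 275° = -3049.35, north 3061 cos 275° = 266.78
Leg 2 (304°, 2113 m): east 2113 sin 304° = -1751.76, north 2113 cos 304° = 1181.57
Current position: (-4801.11, 1448.36). Target: (1072, -1583). Remaining: Δeast = 5873.11, Δnorth = -3031.36.
Bearing = atan2(5873.11, -3031.36) mod 360° = 117.30°; distance = √((5873.11)² + (-3031.36)²) = 6609.276 m.

117°, 6609 m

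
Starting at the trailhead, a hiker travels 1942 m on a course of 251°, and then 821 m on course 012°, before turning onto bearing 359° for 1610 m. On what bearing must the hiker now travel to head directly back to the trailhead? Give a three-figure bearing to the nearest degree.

Leg 1 (251°, 1942 m): east 1942 sin 251° = -1836.20, north 1942 cos 251° = -632.25
Leg 2 (012°, 821 m): east 821 sin 12° = 170.70, north 821 cos 12° = 803.06
Leg 3 (359°, 1610 m): east 1610 sin 359° = -28.10, north 1610 cos 359° = 1609.75
Net displacement: -1693.60 east, 1780.56 north. Direction back to start is (1693.60, -1780.56): bearing = atan2(1693.60, -1780.56) mod 360° = 136.43° ≈ 136°.

136°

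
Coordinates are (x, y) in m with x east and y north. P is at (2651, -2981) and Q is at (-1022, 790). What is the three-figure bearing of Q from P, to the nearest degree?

316°

Δeast = -1022 − 2651 = -3673.00; Δnorth = 790 − -2981 = 3771.00.
Bearing = atan2(Δeast, Δnorth) mod 360° = 315.75° ≈ 316°.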